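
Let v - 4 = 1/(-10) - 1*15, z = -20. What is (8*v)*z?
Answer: 1776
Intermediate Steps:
v = -111/10 (v = 4 + (1/(-10) - 1*15) = 4 + (-1/10 - 15) = 4 - 151/10 = -111/10 ≈ -11.100)
(8*v)*z = (8*(-111/10))*(-20) = -444/5*(-20) = 1776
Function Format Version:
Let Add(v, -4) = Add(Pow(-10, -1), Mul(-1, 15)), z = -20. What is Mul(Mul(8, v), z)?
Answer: 1776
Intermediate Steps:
v = Rational(-111, 10) (v = Add(4, Add(Pow(-10, -1), Mul(-1, 15))) = Add(4, Add(Rational(-1, 10), -15)) = Add(4, Rational(-151, 10)) = Rational(-111, 10) ≈ -11.100)
Mul(Mul(8, v), z) = Mul(Mul(8, Rational(-111, 10)), -20) = Mul(Rational(-444, 5), -20) = 1776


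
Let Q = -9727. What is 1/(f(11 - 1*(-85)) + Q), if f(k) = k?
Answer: -1/9631 ≈ -0.00010383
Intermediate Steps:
1/(f(11 - 1*(-85)) + Q) = 1/((11 - 1*(-85)) - 9727) = 1/((11 + 85) - 9727) = 1/(96 - 9727) = 1/(-9631) = -1/9631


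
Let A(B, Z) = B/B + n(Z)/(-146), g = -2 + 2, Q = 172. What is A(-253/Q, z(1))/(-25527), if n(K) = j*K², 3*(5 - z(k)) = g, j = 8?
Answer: 9/621157 ≈ 1.4489e-5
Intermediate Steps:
g = 0
z(k) = 5 (z(k) = 5 - ⅓*0 = 5 + 0 = 5)
n(K) = 8*K²
A(B, Z) = 1 - 4*Z²/73 (A(B, Z) = B/B + (8*Z²)/(-146) = 1 + (8*Z²)*(-1/146) = 1 - 4*Z²/73)
A(-253/Q, z(1))/(-25527) = (1 - 4/73*5²)/(-25527) = (1 - 4/73*25)*(-1/25527) = (1 - 100/73)*(-1/25527) = -27/73*(-1/25527) = 9/621157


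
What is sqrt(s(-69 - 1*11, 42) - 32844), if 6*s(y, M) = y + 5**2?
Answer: I*sqrt(1182714)/6 ≈ 181.25*I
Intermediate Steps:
s(y, M) = 25/6 + y/6 (s(y, M) = (y + 5**2)/6 = (y + 25)/6 = (25 + y)/6 = 25/6 + y/6)
sqrt(s(-69 - 1*11, 42) - 32844) = sqrt((25/6 + (-69 - 1*11)/6) - 32844) = sqrt((25/6 + (-69 - 11)/6) - 32844) = sqrt((25/6 + (1/6)*(-80)) - 32844) = sqrt((25/6 - 40/3) - 32844) = sqrt(-55/6 - 32844) = sqrt(-197119/6) = I*sqrt(1182714)/6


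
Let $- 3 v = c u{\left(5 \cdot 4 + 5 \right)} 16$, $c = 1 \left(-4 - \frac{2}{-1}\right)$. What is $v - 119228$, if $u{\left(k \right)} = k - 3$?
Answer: $- \frac{356980}{3} \approx -1.1899 \cdot 10^{5}$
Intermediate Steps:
$c = -2$ ($c = 1 \left(-4 - -2\right) = 1 \left(-4 + 2\right) = 1 \left(-2\right) = -2$)
$u{\left(k \right)} = -3 + k$
$v = \frac{704}{3}$ ($v = - \frac{- 2 \left(-3 + \left(5 \cdot 4 + 5\right)\right) 16}{3} = - \frac{- 2 \left(-3 + \left(20 + 5\right)\right) 16}{3} = - \frac{- 2 \left(-3 + 25\right) 16}{3} = - \frac{\left(-2\right) 22 \cdot 16}{3} = - \frac{\left(-44\right) 16}{3} = \left(- \frac{1}{3}\right) \left(-704\right) = \frac{704}{3} \approx 234.67$)
$v - 119228 = \frac{704}{3} - 119228 = - \frac{356980}{3}$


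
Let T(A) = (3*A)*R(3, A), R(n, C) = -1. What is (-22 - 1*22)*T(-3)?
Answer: -396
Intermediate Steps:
T(A) = -3*A (T(A) = (3*A)*(-1) = -3*A)
(-22 - 1*22)*T(-3) = (-22 - 1*22)*(-3*(-3)) = (-22 - 22)*9 = -44*9 = -396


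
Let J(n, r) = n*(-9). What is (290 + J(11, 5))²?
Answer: 36481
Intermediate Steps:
J(n, r) = -9*n
(290 + J(11, 5))² = (290 - 9*11)² = (290 - 99)² = 191² = 36481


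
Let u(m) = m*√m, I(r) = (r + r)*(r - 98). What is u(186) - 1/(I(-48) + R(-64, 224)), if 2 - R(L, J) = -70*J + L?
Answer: -1/29762 + 186*√186 ≈ 2536.7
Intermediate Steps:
R(L, J) = 2 - L + 70*J (R(L, J) = 2 - (-70*J + L) = 2 - (L - 70*J) = 2 + (-L + 70*J) = 2 - L + 70*J)
I(r) = 2*r*(-98 + r) (I(r) = (2*r)*(-98 + r) = 2*r*(-98 + r))
u(m) = m^(3/2)
u(186) - 1/(I(-48) + R(-64, 224)) = 186^(3/2) - 1/(2*(-48)*(-98 - 48) + (2 - 1*(-64) + 70*224)) = 186*√186 - 1/(2*(-48)*(-146) + (2 + 64 + 15680)) = 186*√186 - 1/(14016 + 15746) = 186*√186 - 1/29762 = -1/29762 + 186*√186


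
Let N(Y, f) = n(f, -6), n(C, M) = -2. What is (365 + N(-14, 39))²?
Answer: 131769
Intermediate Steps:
N(Y, f) = -2
(365 + N(-14, 39))² = (365 - 2)² = 363² = 131769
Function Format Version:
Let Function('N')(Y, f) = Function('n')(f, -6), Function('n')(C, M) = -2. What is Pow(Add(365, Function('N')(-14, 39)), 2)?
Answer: 131769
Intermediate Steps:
Function('N')(Y, f) = -2
Pow(Add(365, Function('N')(-14, 39)), 2) = Pow(Add(365, -2), 2) = Pow(363, 2) = 131769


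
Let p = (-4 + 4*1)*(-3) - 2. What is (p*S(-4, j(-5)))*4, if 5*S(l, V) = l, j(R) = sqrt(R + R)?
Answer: 32/5 ≈ 6.4000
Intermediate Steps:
j(R) = sqrt(2)*sqrt(R) (j(R) = sqrt(2*R) = sqrt(2)*sqrt(R))
p = -2 (p = (-4 + 4)*(-3) - 2 = 0*(-3) - 2 = 0 - 2 = -2)
S(l, V) = l/5
(p*S(-4, j(-5)))*4 = -2*(-4)/5*4 = -2*(-4/5)*4 = (8/5)*4 = 32/5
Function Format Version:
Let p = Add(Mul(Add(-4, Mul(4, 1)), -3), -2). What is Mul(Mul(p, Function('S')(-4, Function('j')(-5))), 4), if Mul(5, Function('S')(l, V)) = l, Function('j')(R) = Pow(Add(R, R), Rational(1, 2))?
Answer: Rational(32, 5) ≈ 6.4000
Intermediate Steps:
Function('j')(R) = Mul(Pow(2, Rational(1, 2)), Pow(R, Rational(1, 2))) (Function('j')(R) = Pow(Mul(2, R), Rational(1, 2)) = Mul(Pow(2, Rational(1, 2)), Pow(R, Rational(1, 2))))
p = -2 (p = Add(Mul(Add(-4, 4), -3), -2) = Add(Mul(0, -3), -2) = Add(0, -2) = -2)
Function('S')(l, V) = Mul(Rational(1, 5), l)
Mul(Mul(p, Function('S')(-4, Function('j')(-5))), 4) = Mul(Mul(-2, Mul(Rational(1, 5), -4)), 4) = Mul(Mul(-2, Rational(-4, 5)), 4) = Mul(Rational(8, 5), 4) = Rational(32, 5)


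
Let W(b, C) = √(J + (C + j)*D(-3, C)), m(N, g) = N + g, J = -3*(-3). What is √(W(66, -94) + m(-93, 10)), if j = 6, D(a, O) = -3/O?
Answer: √(-183347 + 47*√13677)/47 ≈ 8.9728*I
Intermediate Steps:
J = 9
W(b, C) = √(9 - 3*(6 + C)/C) (W(b, C) = √(9 + (C + 6)*(-3/C)) = √(9 + (6 + C)*(-3/C)) = √(9 - 3*(6 + C)/C))
√(W(66, -94) + m(-93, 10)) = √(√6*√((-3 - 94)/(-94)) + (-93 + 10)) = √(√6*√(-1/94*(-97)) - 83) = √(√6*√(97/94) - 83) = √(√6*(√9118/94) - 83) = √(√13677/47 - 83) = √(-83 + √13677/47)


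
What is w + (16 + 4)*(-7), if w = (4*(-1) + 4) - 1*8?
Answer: -148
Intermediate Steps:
w = -8 (w = (-4 + 4) - 8 = 0 - 8 = -8)
w + (16 + 4)*(-7) = -8 + (16 + 4)*(-7) = -8 + 20*(-7) = -8 - 140 = -148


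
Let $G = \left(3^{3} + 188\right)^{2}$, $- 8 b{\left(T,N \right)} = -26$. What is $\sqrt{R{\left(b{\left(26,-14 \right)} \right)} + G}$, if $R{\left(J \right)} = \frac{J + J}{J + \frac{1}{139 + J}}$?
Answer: $\frac{\sqrt{2540292169947}}{7413} \approx 215.0$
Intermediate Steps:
$b{\left(T,N \right)} = \frac{13}{4}$ ($b{\left(T,N \right)} = \left(- \frac{1}{8}\right) \left(-26\right) = \frac{13}{4}$)
$G = 46225$ ($G = \left(27 + 188\right)^{2} = 215^{2} = 46225$)
$R{\left(J \right)} = \frac{2 J}{J + \frac{1}{139 + J}}$
$\sqrt{R{\left(b{\left(26,-14 \right)} \right)} + G} = \sqrt{2 \cdot \frac{13}{4} \frac{1}{1 + \left(\frac{13}{4}\right)^{2} + 139 \cdot \frac{13}{4}} \left(139 + \frac{13}{4}\right) + 46225} = \sqrt{2 \cdot \frac{13}{4} \frac{1}{1 + \frac{169}{16} + \frac{1807}{4}} \cdot \frac{569}{4} + 46225} = \sqrt{2 \cdot \frac{13}{4} \frac{1}{\frac{7413}{16}} \cdot \frac{569}{4} + 46225} = \sqrt{2 \cdot \frac{13}{4} \cdot \frac{16}{7413} \cdot \frac{569}{4} + 46225} = \sqrt{\frac{14794}{7413} + 46225} = \sqrt{\frac{342680719}{7413}} = \frac{\sqrt{2540292169947}}{7413}$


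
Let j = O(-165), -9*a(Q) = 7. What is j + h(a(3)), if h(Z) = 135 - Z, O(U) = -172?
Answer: -326/9 ≈ -36.222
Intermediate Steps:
a(Q) = -7/9 (a(Q) = -1/9*7 = -7/9)
j = -172
j + h(a(3)) = -172 + (135 - 1*(-7/9)) = -172 + (135 + 7/9) = -172 + 1222/9 = -326/9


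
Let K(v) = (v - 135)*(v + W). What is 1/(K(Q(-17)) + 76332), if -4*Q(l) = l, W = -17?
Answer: 16/1247985 ≈ 1.2821e-5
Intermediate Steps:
Q(l) = -l/4
K(v) = (-135 + v)*(-17 + v) (K(v) = (v - 135)*(v - 17) = (-135 + v)*(-17 + v))
1/(K(Q(-17)) + 76332) = 1/((2295 + (-¼*(-17))² - (-38)*(-17)) + 76332) = 1/((2295 + (17/4)² - 152*17/4) + 76332) = 1/((2295 + 289/16 - 646) + 76332) = 1/(26673/16 + 76332) = 1/(1247985/16) = 16/1247985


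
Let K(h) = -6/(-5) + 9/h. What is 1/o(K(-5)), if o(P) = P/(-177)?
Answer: 295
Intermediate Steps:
K(h) = 6/5 + 9/h (K(h) = -6*(-⅕) + 9/h = 6/5 + 9/h)
o(P) = -P/177 (o(P) = P*(-1/177) = -P/177)
1/o(K(-5)) = 1/(-(6/5 + 9/(-5))/177) = 1/(-(6/5 + 9*(-⅕))/177) = 1/(-(6/5 - 9/5)/177) = 1/(-1/177*(-⅗)) = 1/(1/295) = 295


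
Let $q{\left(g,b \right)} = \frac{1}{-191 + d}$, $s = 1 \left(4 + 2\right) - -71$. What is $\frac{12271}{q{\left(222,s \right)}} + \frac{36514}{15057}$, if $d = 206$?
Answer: $\frac{2771503219}{15057} \approx 1.8407 \cdot 10^{5}$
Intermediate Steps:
$s = 77$ ($s = 1 \cdot 6 + 71 = 6 + 71 = 77$)
$q{\left(g,b \right)} = \frac{1}{15}$ ($q{\left(g,b \right)} = \frac{1}{-191 + 206} = \frac{1}{15}$)
$\frac{12271}{q{\left(222,s \right)}} + \frac{36514}{15057} = 12271 \frac{1}{\frac{1}{15}} + \frac{36514}{15057} = 12271 \cdot 15 + 36514 \cdot \frac{1}{15057} = 184065 + \frac{36514}{15057} = \frac{2771503219}{15057}$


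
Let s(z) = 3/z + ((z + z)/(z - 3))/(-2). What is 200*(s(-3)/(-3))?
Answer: 100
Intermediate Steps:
s(z) = 3/z - z/(-3 + z) (s(z) = 3/z + ((2*z)/(-3 + z))*(-½) = 3/z + (2*z/(-3 + z))*(-½) = 3/z - z/(-3 + z))
200*(s(-3)/(-3)) = 200*(((-9 - 1*(-3)² + 3*(-3))/((-3)*(-3 - 3)))/(-3)) = 200*(-⅓*(-9 - 1*9 - 9)/(-6)*(-⅓)) = 200*(-⅓*(-⅙)*(-9 - 9 - 9)*(-⅓)) = 200*(-⅓*(-⅙)*(-27)*(-⅓)) = 200*(-3/2*(-⅓)) = 200*(½) = 100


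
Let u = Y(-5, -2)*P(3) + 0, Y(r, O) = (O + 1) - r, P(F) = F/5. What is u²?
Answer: 144/25 ≈ 5.7600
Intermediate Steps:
P(F) = F/5 (P(F) = F*(⅕) = F/5)
Y(r, O) = 1 + O - r (Y(r, O) = (1 + O) - r = 1 + O - r)
u = 12/5 (u = (1 - 2 - 1*(-5))*((⅕)*3) + 0 = (1 - 2 + 5)*(⅗) + 0 = 4*(⅗) + 0 = 12/5 + 0 = 12/5 ≈ 2.4000)
u² = (12/5)² = 144/25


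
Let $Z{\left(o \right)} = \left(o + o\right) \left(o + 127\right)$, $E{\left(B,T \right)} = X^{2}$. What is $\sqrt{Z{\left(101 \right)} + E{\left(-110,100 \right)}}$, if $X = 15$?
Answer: $\sqrt{46281} \approx 215.13$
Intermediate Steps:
$E{\left(B,T \right)} = 225$ ($E{\left(B,T \right)} = 15^{2} = 225$)
$Z{\left(o \right)} = 2 o \left(127 + o\right)$
$\sqrt{Z{\left(101 \right)} + E{\left(-110,100 \right)}} = \sqrt{2 \cdot 101 \left(127 + 101\right) + 225} = \sqrt{2 \cdot 101 \cdot 228 + 225} = \sqrt{46056 + 225} = \sqrt{46281}$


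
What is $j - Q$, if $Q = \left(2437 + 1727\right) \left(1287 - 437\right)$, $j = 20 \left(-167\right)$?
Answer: $-3542740$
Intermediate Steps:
$j = -3340$
$Q = 3539400$ ($Q = 4164 \cdot 850 = 3539400$)
$j - Q = -3340 - 3539400 = -3542740$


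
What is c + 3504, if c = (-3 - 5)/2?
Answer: 3500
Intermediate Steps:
c = -4 (c = (½)*(-8) = -4)
c + 3504 = -4 + 3504 = 3500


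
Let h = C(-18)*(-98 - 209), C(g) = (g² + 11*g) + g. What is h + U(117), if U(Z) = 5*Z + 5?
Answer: -32566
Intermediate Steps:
C(g) = g² + 12*g
U(Z) = 5 + 5*Z
h = -33156 (h = (-18*(12 - 18))*(-98 - 209) = -18*(-6)*(-307) = 108*(-307) = -33156)
h + U(117) = -33156 + (5 + 5*117) = -33156 + (5 + 585) = -33156 + 590 = -32566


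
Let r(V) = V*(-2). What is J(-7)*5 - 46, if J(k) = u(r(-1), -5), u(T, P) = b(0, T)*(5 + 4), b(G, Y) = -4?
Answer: -226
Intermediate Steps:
r(V) = -2*V
u(T, P) = -36 (u(T, P) = -4*(5 + 4) = -4*9 = -36)
J(k) = -36
J(-7)*5 - 46 = -36*5 - 46 = -180 - 46 = -226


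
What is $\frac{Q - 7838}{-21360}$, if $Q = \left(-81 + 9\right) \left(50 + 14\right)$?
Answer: $\frac{6223}{10680} \approx 0.58268$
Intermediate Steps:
$Q = -4608$ ($Q = \left(-72\right) 64 = -4608$)
$\frac{Q - 7838}{-21360} = \frac{-4608 - 7838}{-21360} = \left(-12446\right) \left(- \frac{1}{21360}\right) = \frac{6223}{10680}$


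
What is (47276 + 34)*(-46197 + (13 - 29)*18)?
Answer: -2199205350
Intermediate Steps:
(47276 + 34)*(-46197 + (13 - 29)*18) = 47310*(-46197 - 16*18) = 47310*(-46197 - 288) = 47310*(-46485) = -2199205350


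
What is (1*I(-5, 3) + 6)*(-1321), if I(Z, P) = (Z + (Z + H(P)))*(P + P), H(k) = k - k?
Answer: 71334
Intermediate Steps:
H(k) = 0
I(Z, P) = 4*P*Z (I(Z, P) = (Z + (Z + 0))*(P + P) = (Z + Z)*(2*P) = (2*Z)*(2*P) = 4*P*Z)
(1*I(-5, 3) + 6)*(-1321) = (1*(4*3*(-5)) + 6)*(-1321) = (1*(-60) + 6)*(-1321) = (-60 + 6)*(-1321) = -54*(-1321) = 71334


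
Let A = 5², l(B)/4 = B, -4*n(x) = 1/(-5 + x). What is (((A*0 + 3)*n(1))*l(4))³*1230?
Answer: 33210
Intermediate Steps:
n(x) = -1/(4*(-5 + x))
l(B) = 4*B
A = 25
(((A*0 + 3)*n(1))*l(4))³*1230 = (((25*0 + 3)*(-1/(-20 + 4*1)))*(4*4))³*1230 = (((0 + 3)*(-1/(-20 + 4)))*16)³*1230 = ((3*(-1/(-16)))*16)³*1230 = ((3*(-1*(-1/16)))*16)³*1230 = ((3*(1/16))*16)³*1230 = ((3/16)*16)³*1230 = 3³*1230 = 27*1230 = 33210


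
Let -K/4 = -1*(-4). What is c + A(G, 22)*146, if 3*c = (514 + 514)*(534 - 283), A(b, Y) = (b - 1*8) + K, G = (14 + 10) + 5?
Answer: 260218/3 ≈ 86739.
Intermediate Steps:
K = -16 (K = -(-4)*(-4) = -4*4 = -16)
G = 29 (G = 24 + 5 = 29)
A(b, Y) = -24 + b (A(b, Y) = (b - 1*8) - 16 = (b - 8) - 16 = (-8 + b) - 16 = -24 + b)
c = 258028/3 (c = ((514 + 514)*(534 - 283))/3 = (1028*251)/3 = (⅓)*258028 = 258028/3 ≈ 86009.)
c + A(G, 22)*146 = 258028/3 + (-24 + 29)*146 = 258028/3 + 5*146 = 258028/3 + 730 = 260218/3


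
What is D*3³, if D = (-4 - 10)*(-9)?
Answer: 3402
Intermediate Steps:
D = 126 (D = -14*(-9) = 126)
D*3³ = 126*3³ = 126*27 = 3402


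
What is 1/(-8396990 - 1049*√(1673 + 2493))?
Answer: -4198495/35252428394767 + 1049*√4166/70504856789534 ≈ -1.1814e-7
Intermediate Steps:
1/(-8396990 - 1049*√(1673 + 2493)) = 1/(-8396990 - 1049*√4166)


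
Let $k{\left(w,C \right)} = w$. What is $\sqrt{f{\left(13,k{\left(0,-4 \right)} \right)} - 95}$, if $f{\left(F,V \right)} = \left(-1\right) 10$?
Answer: $i \sqrt{105} \approx 10.247 i$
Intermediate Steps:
$f{\left(F,V \right)} = -10$
$\sqrt{f{\left(13,k{\left(0,-4 \right)} \right)} - 95} = \sqrt{-10 - 95} = \sqrt{-105} = i \sqrt{105}$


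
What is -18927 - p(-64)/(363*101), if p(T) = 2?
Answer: -693920603/36663 ≈ -18927.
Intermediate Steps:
-18927 - p(-64)/(363*101) = -18927 - 2/(363*101) = -18927 - 2/36663 = -693920603/36663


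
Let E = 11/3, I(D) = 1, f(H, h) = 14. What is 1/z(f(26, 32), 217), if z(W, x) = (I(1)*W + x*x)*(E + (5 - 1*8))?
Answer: 1/31402 ≈ 3.1845e-5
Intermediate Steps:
E = 11/3 (E = 11*(⅓) = 11/3 ≈ 3.6667)
z(W, x) = 2*W/3 + 2*x²/3 (z(W, x) = (1*W + x*x)*(11/3 + (5 - 1*8)) = (W + x²)*(11/3 + (5 - 8)) = (W + x²)*(11/3 - 3) = (W + x²)*(⅔) = 2*W/3 + 2*x²/3)
1/z(f(26, 32), 217) = 1/((⅔)*14 + (⅔)*217²) = 1/(28/3 + (⅔)*47089) = 1/(28/3 + 94178/3) = 1/31402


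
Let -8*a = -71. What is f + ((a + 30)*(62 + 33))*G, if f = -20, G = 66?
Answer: 974905/4 ≈ 2.4373e+5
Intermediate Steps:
a = 71/8 (a = -⅛*(-71) = 71/8 ≈ 8.8750)
f + ((a + 30)*(62 + 33))*G = -20 + ((71/8 + 30)*(62 + 33))*66 = -20 + ((311/8)*95)*66 = -20 + (29545/8)*66 = -20 + 974985/4 = 974905/4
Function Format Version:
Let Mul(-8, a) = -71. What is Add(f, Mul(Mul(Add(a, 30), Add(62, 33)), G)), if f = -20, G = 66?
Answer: Rational(974905, 4) ≈ 2.4373e+5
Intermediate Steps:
a = Rational(71, 8) (a = Mul(Rational(-1, 8), -71) = Rational(71, 8) ≈ 8.8750)
Add(f, Mul(Mul(Add(a, 30), Add(62, 33)), G)) = Add(-20, Mul(Mul(Add(Rational(71, 8), 30), Add(62, 33)), 66)) = Add(-20, Mul(Mul(Rational(311, 8), 95), 66)) = Add(-20, Mul(Rational(29545, 8), 66)) = Add(-20, Rational(974985, 4)) = Rational(974905, 4)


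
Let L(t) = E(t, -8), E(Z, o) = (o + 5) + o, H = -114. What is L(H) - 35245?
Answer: -35256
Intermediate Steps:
E(Z, o) = 5 + 2*o (E(Z, o) = (5 + o) + o = 5 + 2*o)
L(t) = -11 (L(t) = 5 + 2*(-8) = 5 - 16 = -11)
L(H) - 35245 = -11 - 35245 = -35256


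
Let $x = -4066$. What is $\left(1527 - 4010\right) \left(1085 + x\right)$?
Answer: $7401823$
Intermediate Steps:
$\left(1527 - 4010\right) \left(1085 + x\right) = \left(1527 - 4010\right) \left(1085 - 4066\right) = \left(-2483\right) \left(-2981\right) = 7401823$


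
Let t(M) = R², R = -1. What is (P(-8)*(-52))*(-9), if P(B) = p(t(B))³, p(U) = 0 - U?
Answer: -468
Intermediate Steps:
t(M) = 1 (t(M) = (-1)² = 1)
p(U) = -U
P(B) = -1 (P(B) = (-1*1)³ = (-1)³ = -1)
(P(-8)*(-52))*(-9) = -1*(-52)*(-9) = 52*(-9) = -468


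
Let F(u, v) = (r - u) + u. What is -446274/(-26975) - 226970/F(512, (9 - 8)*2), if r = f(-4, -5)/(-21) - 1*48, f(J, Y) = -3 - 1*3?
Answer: 21503332883/4504825 ≈ 4773.4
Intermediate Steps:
f(J, Y) = -6 (f(J, Y) = -3 - 3 = -6)
r = -334/7 (r = -6/(-21) - 1*48 = -6*(-1/21) - 48 = 2/7 - 48 = -334/7 ≈ -47.714)
F(u, v) = -334/7 (F(u, v) = (-334/7 - u) + u = -334/7)
-446274/(-26975) - 226970/F(512, (9 - 8)*2) = -446274/(-26975) - 226970/(-334/7) = -446274*(-1/26975) - 226970*(-7/334) = 446274/26975 + 794395/167 = 21503332883/4504825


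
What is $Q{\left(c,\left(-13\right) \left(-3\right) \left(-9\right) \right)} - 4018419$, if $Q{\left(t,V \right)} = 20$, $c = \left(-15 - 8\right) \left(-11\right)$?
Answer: $-4018399$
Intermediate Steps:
$c = 253$ ($c = \left(-23\right) \left(-11\right) = 253$)
$Q{\left(c,\left(-13\right) \left(-3\right) \left(-9\right) \right)} - 4018419 = 20 - 4018419 = -4018399$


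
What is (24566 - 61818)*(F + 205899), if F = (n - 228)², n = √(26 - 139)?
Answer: -9602448040 + 16986912*I*√113 ≈ -9.6024e+9 + 1.8057e+8*I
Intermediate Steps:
n = I*√113 (n = √(-113) = I*√113 ≈ 10.63*I)
F = (-228 + I*√113)² (F = (I*√113 - 228)² = (-228 + I*√113)² ≈ 51871.0 - 4847.3*I)
(24566 - 61818)*(F + 205899) = (24566 - 61818)*((228 - I*√113)² + 205899) = -37252*(205899 + (228 - I*√113)²) = -7670149548 - 37252*(228 - I*√113)²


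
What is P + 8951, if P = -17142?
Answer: -8191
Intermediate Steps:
P + 8951 = -17142 + 8951 = -8191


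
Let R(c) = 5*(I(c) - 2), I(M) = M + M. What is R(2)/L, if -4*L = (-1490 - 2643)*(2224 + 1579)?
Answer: 40/15717799 ≈ 2.5449e-6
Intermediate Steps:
L = 15717799/4 (L = -(-1490 - 2643)*(2224 + 1579)/4 = -(-4133)*3803/4 = -¼*(-15717799) = 15717799/4 ≈ 3.9294e+6)
I(M) = 2*M
R(c) = -10 + 10*c (R(c) = 5*(2*c - 2) = 5*(-2 + 2*c) = -10 + 10*c)
R(2)/L = (-10 + 10*2)/(15717799/4) = (-10 + 20)*(4/15717799) = 10*(4/15717799) = 40/15717799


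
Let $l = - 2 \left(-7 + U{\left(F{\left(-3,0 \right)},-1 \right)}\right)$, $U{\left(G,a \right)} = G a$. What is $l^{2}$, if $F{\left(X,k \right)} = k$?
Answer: $196$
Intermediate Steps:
$l = 14$ ($l = - 2 \left(-7 + 0 \left(-1\right)\right) = - 2 \left(-7 + 0\right) = \left(-2\right) \left(-7\right) = 14$)
$l^{2} = 14^{2} = 196$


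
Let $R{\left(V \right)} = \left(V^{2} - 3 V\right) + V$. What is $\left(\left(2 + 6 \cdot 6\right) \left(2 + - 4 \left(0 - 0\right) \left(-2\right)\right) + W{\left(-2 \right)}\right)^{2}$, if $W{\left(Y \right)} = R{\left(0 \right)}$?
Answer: $5776$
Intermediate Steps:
$R{\left(V \right)} = V^{2} - 2 V$
$W{\left(Y \right)} = 0$ ($W{\left(Y \right)} = 0 \left(-2 + 0\right) = 0 \left(-2\right) = 0$)
$\left(\left(2 + 6 \cdot 6\right) \left(2 + - 4 \left(0 - 0\right) \left(-2\right)\right) + W{\left(-2 \right)}\right)^{2} = \left(\left(2 + 6 \cdot 6\right) \left(2 + - 4 \left(0 - 0\right) \left(-2\right)\right) + 0\right)^{2} = \left(\left(2 + 36\right) \left(2 + - 4 \left(0 + 0\right) \left(-2\right)\right) + 0\right)^{2} = \left(38 \left(2 + \left(-4\right) 0 \left(-2\right)\right) + 0\right)^{2} = \left(38 \left(2 + 0 \left(-2\right)\right) + 0\right)^{2} = \left(38 \left(2 + 0\right) + 0\right)^{2} = \left(38 \cdot 2 + 0\right)^{2} = \left(76 + 0\right)^{2} = 76^{2} = 5776$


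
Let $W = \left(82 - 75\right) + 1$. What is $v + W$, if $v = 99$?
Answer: $107$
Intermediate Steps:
$W = 8$ ($W = 7 + 1 = 8$)
$v + W = 99 + 8 = 107$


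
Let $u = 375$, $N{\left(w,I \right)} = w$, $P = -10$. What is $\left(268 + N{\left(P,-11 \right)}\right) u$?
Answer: $96750$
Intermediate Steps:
$\left(268 + N{\left(P,-11 \right)}\right) u = \left(268 - 10\right) 375 = 258 \cdot 375 = 96750$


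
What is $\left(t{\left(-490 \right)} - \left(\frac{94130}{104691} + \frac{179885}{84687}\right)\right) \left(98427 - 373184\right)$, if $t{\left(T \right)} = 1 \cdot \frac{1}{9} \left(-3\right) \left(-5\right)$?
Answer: $\frac{1101529813601350}{2955322239} \approx 3.7273 \cdot 10^{5}$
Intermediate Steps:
$t{\left(T \right)} = \frac{5}{3}$ ($t{\left(T \right)} = 1 \cdot \frac{1}{9} \left(-3\right) \left(-5\right) = \frac{1}{9} \left(-3\right) \left(-5\right) = \left(- \frac{1}{3}\right) \left(-5\right) = \frac{5}{3}$)
$\left(t{\left(-490 \right)} - \left(\frac{94130}{104691} + \frac{179885}{84687}\right)\right) \left(98427 - 373184\right) = \left(\frac{5}{3} - \left(\frac{94130}{104691} + \frac{179885}{84687}\right)\right) \left(98427 - 373184\right) = \left(\frac{5}{3} - \frac{2978214205}{985107413}\right) \left(-274757\right) = \left(- \frac{4009105550}{2955322239}\right) \left(-274757\right) = \frac{1101529813601350}{2955322239}$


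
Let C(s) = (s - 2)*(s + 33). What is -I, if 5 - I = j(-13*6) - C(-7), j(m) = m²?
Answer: 6313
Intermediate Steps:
C(s) = (-2 + s)*(33 + s)
I = -6313 (I = 5 - ((-13*6)² - (-66 + (-7)² + 31*(-7))) = 5 - ((-78)² - (-66 + 49 - 217)) = 5 - (6084 - 1*(-234)) = 5 - (6084 + 234) = 5 - 1*6318 = 5 - 6318 = -6313)
-I = -1*(-6313) = 6313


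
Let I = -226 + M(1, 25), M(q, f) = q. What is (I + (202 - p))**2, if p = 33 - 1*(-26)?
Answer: 6724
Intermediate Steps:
p = 59 (p = 33 + 26 = 59)
I = -225 (I = -226 + 1 = -225)
(I + (202 - p))**2 = (-225 + (202 - 1*59))**2 = (-225 + (202 - 59))**2 = (-225 + 143)**2 = (-82)**2 = 6724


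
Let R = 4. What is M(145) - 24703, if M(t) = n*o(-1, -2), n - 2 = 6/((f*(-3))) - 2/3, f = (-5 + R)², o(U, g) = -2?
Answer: -74105/3 ≈ -24702.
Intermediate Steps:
f = 1 (f = (-5 + 4)² = (-1)² = 1)
n = -⅔ (n = 2 + (6/((1*(-3))) - 2/3) = 2 + (6/(-3) - 2*⅓) = 2 + (6*(-⅓) - ⅔) = 2 + (-2 - ⅔) = 2 - 8/3 = -⅔ ≈ -0.66667)
M(t) = 4/3 (M(t) = -⅔*(-2) = 4/3)
M(145) - 24703 = 4/3 - 24703 = -74105/3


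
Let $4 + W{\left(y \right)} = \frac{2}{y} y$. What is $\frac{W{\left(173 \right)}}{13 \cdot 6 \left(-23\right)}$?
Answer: $\frac{1}{897} \approx 0.0011148$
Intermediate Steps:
$W{\left(y \right)} = -2$ ($W{\left(y \right)} = -4 + \frac{2}{y} y = -4 + 2 = -2$)
$\frac{W{\left(173 \right)}}{13 \cdot 6 \left(-23\right)} = - \frac{2}{13 \cdot 6 \left(-23\right)} = - \frac{2}{78 \left(-23\right)} = - \frac{2}{-1794} = \left(-2\right) \left(- \frac{1}{1794}\right) = \frac{1}{897}$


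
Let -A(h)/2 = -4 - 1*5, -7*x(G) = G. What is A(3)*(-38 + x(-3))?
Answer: -4734/7 ≈ -676.29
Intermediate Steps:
x(G) = -G/7
A(h) = 18 (A(h) = -2*(-4 - 1*5) = -2*(-4 - 5) = -2*(-9) = 18)
A(3)*(-38 + x(-3)) = 18*(-38 - ⅐*(-3)) = 18*(-38 + 3/7) = 18*(-263/7) = -4734/7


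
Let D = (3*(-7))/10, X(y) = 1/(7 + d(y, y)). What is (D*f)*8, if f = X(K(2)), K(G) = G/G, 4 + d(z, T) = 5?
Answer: -21/10 ≈ -2.1000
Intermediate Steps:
d(z, T) = 1 (d(z, T) = -4 + 5 = 1)
K(G) = 1
X(y) = ⅛ (X(y) = 1/(7 + 1) = 1/8 = ⅛)
f = ⅛ ≈ 0.12500
D = -21/10 (D = -21*⅒ = -21/10 ≈ -2.1000)
(D*f)*8 = -21/10*⅛*8 = -21/80*8 = -21/10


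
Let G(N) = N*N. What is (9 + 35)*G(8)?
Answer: 2816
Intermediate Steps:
G(N) = N**2
(9 + 35)*G(8) = (9 + 35)*8**2 = 44*64 = 2816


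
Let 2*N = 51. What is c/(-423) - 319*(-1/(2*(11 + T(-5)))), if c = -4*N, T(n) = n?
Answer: 5043/188 ≈ 26.824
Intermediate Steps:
N = 51/2 (N = (½)*51 = 51/2 ≈ 25.500)
c = -102 (c = -4*51/2 = -102)
c/(-423) - 319*(-1/(2*(11 + T(-5)))) = -102/(-423) - 319*(-1/(2*(11 - 5))) = -102*(-1/423) - 319/((-2*6)) = 34/141 - 319/(-12) = 34/141 - 319*(-1/12) = 34/141 + 319/12 = 5043/188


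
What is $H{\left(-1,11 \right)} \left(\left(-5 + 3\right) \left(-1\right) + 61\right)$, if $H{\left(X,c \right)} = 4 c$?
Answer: $2772$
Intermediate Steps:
$H{\left(-1,11 \right)} \left(\left(-5 + 3\right) \left(-1\right) + 61\right) = 4 \cdot 11 \left(\left(-5 + 3\right) \left(-1\right) + 61\right) = 44 \left(\left(-2\right) \left(-1\right) + 61\right) = 44 \left(2 + 61\right) = 44 \cdot 63 = 2772$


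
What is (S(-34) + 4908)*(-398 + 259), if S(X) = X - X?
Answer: -682212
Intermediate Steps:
S(X) = 0
(S(-34) + 4908)*(-398 + 259) = (0 + 4908)*(-398 + 259) = 4908*(-139) = -682212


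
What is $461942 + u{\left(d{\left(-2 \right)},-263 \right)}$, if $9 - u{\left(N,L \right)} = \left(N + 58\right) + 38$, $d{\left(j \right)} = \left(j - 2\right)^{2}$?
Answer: $461839$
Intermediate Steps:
$d{\left(j \right)} = \left(-2 + j\right)^{2}$
$u{\left(N,L \right)} = -87 - N$ ($u{\left(N,L \right)} = 9 - \left(\left(N + 58\right) + 38\right) = 9 - \left(\left(58 + N\right) + 38\right) = 9 - \left(96 + N\right) = -87 - N$)
$461942 + u{\left(d{\left(-2 \right)},-263 \right)} = 461942 - \left(87 + \left(-2 - 2\right)^{2}\right) = 461942 - 103 = 461839$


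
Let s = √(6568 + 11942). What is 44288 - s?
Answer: 44288 - √18510 ≈ 44152.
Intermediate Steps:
s = √18510 ≈ 136.05
44288 - s = 44288 - √18510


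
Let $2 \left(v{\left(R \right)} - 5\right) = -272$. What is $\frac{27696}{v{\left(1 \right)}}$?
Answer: $- \frac{27696}{131} \approx -211.42$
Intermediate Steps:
$v{\left(R \right)} = -131$ ($v{\left(R \right)} = 5 + \frac{1}{2} \left(-272\right) = 5 - 136 = -131$)
$\frac{27696}{v{\left(1 \right)}} = \frac{27696}{-131} = 27696 \left(- \frac{1}{131}\right) = - \frac{27696}{131}$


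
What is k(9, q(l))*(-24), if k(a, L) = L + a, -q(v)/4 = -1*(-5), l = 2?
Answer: 264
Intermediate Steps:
q(v) = -20 (q(v) = -(-4)*(-5) = -4*5 = -20)
k(9, q(l))*(-24) = (-20 + 9)*(-24) = -11*(-24) = 264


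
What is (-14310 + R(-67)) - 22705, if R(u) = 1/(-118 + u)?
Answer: -6847776/185 ≈ -37015.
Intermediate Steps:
(-14310 + R(-67)) - 22705 = (-14310 + 1/(-118 - 67)) - 22705 = (-14310 + 1/(-185)) - 22705 = (-14310 - 1/185) - 22705 = -2647351/185 - 22705 = -6847776/185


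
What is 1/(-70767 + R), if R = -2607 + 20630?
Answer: -1/52744 ≈ -1.8960e-5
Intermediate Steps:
R = 18023
1/(-70767 + R) = 1/(-70767 + 18023) = 1/(-52744) = -1/52744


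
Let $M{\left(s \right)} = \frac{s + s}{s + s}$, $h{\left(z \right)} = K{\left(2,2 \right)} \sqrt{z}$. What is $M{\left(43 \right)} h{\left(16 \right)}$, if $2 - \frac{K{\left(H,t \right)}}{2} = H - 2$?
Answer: $16$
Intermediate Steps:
$K{\left(H,t \right)} = 8 - 2 H$ ($K{\left(H,t \right)} = 4 - 2 \left(H - 2\right) = 4 - 2 \left(-2 + H\right) = 4 - \left(-4 + 2 H\right) = 8 - 2 H$)
$h{\left(z \right)} = 4 \sqrt{z}$ ($h{\left(z \right)} = \left(8 - 4\right) \sqrt{z} = 4 \sqrt{z}$)
$M{\left(s \right)} = 1$ ($M{\left(s \right)} = \frac{2 s}{2 s} = 2 s \frac{1}{2 s} = 1$)
$M{\left(43 \right)} h{\left(16 \right)} = 1 \cdot 4 \sqrt{16} = 1 \cdot 4 \cdot 4 = 1 \cdot 16 = 16$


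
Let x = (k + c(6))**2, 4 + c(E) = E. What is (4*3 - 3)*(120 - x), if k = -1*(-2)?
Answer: 936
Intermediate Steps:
k = 2
c(E) = -4 + E
x = 16 (x = (2 + (-4 + 6))**2 = (2 + 2)**2 = 4**2 = 16)
(4*3 - 3)*(120 - x) = (4*3 - 3)*(120 - 1*16) = (12 - 3)*(120 - 16) = 9*104 = 936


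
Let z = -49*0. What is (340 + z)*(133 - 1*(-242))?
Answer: 127500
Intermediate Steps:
z = 0
(340 + z)*(133 - 1*(-242)) = (340 + 0)*(133 - 1*(-242)) = 340*(133 + 242) = 340*375 = 127500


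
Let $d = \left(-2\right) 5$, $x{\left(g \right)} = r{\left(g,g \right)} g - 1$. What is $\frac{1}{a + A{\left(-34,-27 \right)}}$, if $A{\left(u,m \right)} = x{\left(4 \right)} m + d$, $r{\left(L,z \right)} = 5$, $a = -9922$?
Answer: $- \frac{1}{10445} \approx -9.574 \cdot 10^{-5}$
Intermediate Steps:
$x{\left(g \right)} = -1 + 5 g$ ($x{\left(g \right)} = 5 g - 1 = -1 + 5 g$)
$d = -10$
$A{\left(u,m \right)} = -10 + 19 m$ ($A{\left(u,m \right)} = \left(-1 + 5 \cdot 4\right) m - 10 = \left(-1 + 20\right) m - 10 = 19 m - 10 = -10 + 19 m$)
$\frac{1}{a + A{\left(-34,-27 \right)}} = \frac{1}{-9922 + \left(-10 + 19 \left(-27\right)\right)} = \frac{1}{-9922 - 523} = \frac{1}{-10445} = - \frac{1}{10445}$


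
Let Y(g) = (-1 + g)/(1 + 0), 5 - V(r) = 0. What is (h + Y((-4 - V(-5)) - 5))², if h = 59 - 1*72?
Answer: 784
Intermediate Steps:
V(r) = 5 (V(r) = 5 - 1*0 = 5 + 0 = 5)
h = -13 (h = 59 - 72 = -13)
Y(g) = -1 + g (Y(g) = (-1 + g)/1 = (-1 + g)*1 = -1 + g)
(h + Y((-4 - V(-5)) - 5))² = (-13 + (-1 + ((-4 - 1*5) - 5)))² = (-13 + (-1 + ((-4 - 5) - 5)))² = (-13 + (-1 + (-9 - 5)))² = (-13 + (-1 - 14))² = (-13 - 15)² = (-28)² = 784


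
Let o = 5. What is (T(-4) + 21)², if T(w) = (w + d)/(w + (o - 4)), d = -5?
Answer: 576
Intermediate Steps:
T(w) = (-5 + w)/(1 + w) (T(w) = (w - 5)/(w + (5 - 4)) = (-5 + w)/(w + 1) = (-5 + w)/(1 + w))
(T(-4) + 21)² = ((-5 - 4)/(1 - 4) + 21)² = (-9/(-3) + 21)² = (-⅓*(-9) + 21)² = (3 + 21)² = 24² = 576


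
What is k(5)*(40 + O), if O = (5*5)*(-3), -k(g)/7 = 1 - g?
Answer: -980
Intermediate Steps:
k(g) = -7 + 7*g (k(g) = -7*(1 - g) = -7 + 7*g)
O = -75 (O = 25*(-3) = -75)
k(5)*(40 + O) = (-7 + 7*5)*(40 - 75) = (-7 + 35)*(-35) = 28*(-35) = -980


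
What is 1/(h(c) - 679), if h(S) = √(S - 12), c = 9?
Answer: -679/461044 - I*√3/461044 ≈ -0.0014727 - 3.7568e-6*I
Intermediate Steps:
h(S) = √(-12 + S)
1/(h(c) - 679) = 1/(√(-12 + 9) - 679) = 1/(√(-3) - 679) = 1/(I*√3 - 679) = 1/(-679 + I*√3)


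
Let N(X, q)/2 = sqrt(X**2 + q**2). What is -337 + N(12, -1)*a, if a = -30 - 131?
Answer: -337 - 322*sqrt(145) ≈ -4214.4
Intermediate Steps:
a = -161
N(X, q) = 2*sqrt(X**2 + q**2)
-337 + N(12, -1)*a = -337 + (2*sqrt(12**2 + (-1)**2))*(-161) = -337 + (2*sqrt(144 + 1))*(-161) = -337 + (2*sqrt(145))*(-161) = -337 - 322*sqrt(145)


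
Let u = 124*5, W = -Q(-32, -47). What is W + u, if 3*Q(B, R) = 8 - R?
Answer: 1805/3 ≈ 601.67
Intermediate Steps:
Q(B, R) = 8/3 - R/3 (Q(B, R) = (8 - R)/3 = 8/3 - R/3)
W = -55/3 (W = -(8/3 - ⅓*(-47)) = -(8/3 + 47/3) = -1*55/3 = -55/3 ≈ -18.333)
u = 620
W + u = -55/3 + 620 = 1805/3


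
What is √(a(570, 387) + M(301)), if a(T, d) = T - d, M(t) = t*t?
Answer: 4*√5674 ≈ 301.30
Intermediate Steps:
M(t) = t²
√(a(570, 387) + M(301)) = √((570 - 1*387) + 301²) = √((570 - 387) + 90601) = √(183 + 90601) = √90784 = 4*√5674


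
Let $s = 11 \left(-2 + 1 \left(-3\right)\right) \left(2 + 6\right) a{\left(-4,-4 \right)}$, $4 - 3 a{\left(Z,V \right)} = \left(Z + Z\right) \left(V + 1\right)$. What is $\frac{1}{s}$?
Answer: $\frac{3}{8800} \approx 0.00034091$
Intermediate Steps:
$a{\left(Z,V \right)} = \frac{4}{3} - \frac{2 Z \left(1 + V\right)}{3}$ ($a{\left(Z,V \right)} = \frac{4}{3} - \frac{\left(Z + Z\right) \left(V + 1\right)}{3} = \frac{4}{3} - \frac{2 Z \left(1 + V\right)}{3}$)
$s = \frac{8800}{3}$ ($s = 11 \left(-2 + 1 \left(-3\right)\right) \left(2 + 6\right) \left(\frac{4}{3} - - \frac{8}{3} - \left(- \frac{8}{3}\right) \left(-4\right)\right) = 11 \left(-2 - 3\right) 8 \left(\frac{4}{3} + \frac{8}{3} - \frac{32}{3}\right) = 11 \left(\left(-5\right) 8\right) \left(- \frac{20}{3}\right) = 11 \left(-40\right) \left(- \frac{20}{3}\right) = \left(-440\right) \left(- \frac{20}{3}\right) = \frac{8800}{3} \approx 2933.3$)
$\frac{1}{s} = \frac{1}{\frac{8800}{3}} = \frac{3}{8800}$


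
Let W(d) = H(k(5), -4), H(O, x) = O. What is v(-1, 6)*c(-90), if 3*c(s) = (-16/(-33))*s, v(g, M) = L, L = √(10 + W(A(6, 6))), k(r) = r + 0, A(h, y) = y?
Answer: -160*√15/11 ≈ -56.334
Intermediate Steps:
k(r) = r
W(d) = 5
L = √15 (L = √(10 + 5) = √15 ≈ 3.8730)
v(g, M) = √15
c(s) = 16*s/99 (c(s) = ((-16/(-33))*s)/3 = ((-16*(-1/33))*s)/3 = (16*s/33)/3 = 16*s/99)
v(-1, 6)*c(-90) = √15*((16/99)*(-90)) = √15*(-160/11) = -160*√15/11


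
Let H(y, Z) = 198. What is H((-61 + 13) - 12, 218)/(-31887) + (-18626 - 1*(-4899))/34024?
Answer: -49383289/120547032 ≈ -0.40966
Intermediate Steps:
H((-61 + 13) - 12, 218)/(-31887) + (-18626 - 1*(-4899))/34024 = 198/(-31887) + (-18626 - 1*(-4899))/34024 = 198*(-1/31887) + (-18626 + 4899)*(1/34024) = -22/3543 - 13727*1/34024 = -22/3543 - 13727/34024 = -49383289/120547032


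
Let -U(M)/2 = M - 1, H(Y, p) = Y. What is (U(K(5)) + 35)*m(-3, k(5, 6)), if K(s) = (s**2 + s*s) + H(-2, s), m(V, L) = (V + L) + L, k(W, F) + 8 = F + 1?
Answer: 295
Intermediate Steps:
k(W, F) = -7 + F (k(W, F) = -8 + (F + 1) = -8 + (1 + F) = -7 + F)
m(V, L) = V + 2*L (m(V, L) = (L + V) + L = V + 2*L)
K(s) = -2 + 2*s**2 (K(s) = (s**2 + s*s) - 2 = (s**2 + s**2) - 2 = 2*s**2 - 2 = -2 + 2*s**2)
U(M) = 2 - 2*M (U(M) = -2*(M - 1) = -2*(-1 + M) = 2 - 2*M)
(U(K(5)) + 35)*m(-3, k(5, 6)) = ((2 - 2*(-2 + 2*5**2)) + 35)*(-3 + 2*(-7 + 6)) = ((2 - 2*(-2 + 2*25)) + 35)*(-3 + 2*(-1)) = ((2 - 2*(-2 + 50)) + 35)*(-3 - 2) = ((2 - 2*48) + 35)*(-5) = ((2 - 96) + 35)*(-5) = (-94 + 35)*(-5) = -59*(-5) = 295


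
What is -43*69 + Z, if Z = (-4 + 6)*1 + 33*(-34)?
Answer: -4087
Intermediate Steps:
Z = -1120 (Z = 2*1 - 1122 = 2 - 1122 = -1120)
-43*69 + Z = -43*69 - 1120 = -2967 - 1120 = -4087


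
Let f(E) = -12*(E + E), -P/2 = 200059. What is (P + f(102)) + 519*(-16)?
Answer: -410870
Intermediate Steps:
P = -400118 (P = -2*200059 = -400118)
f(E) = -24*E
(P + f(102)) + 519*(-16) = (-400118 - 24*102) + 519*(-16) = (-400118 - 2448) - 8304 = -402566 - 8304 = -410870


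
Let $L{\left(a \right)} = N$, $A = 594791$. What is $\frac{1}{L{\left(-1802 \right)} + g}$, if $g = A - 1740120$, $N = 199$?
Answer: $- \frac{1}{1145130} \approx -8.7326 \cdot 10^{-7}$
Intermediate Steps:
$g = -1145329$ ($g = 594791 - 1740120 = -1145329$)
$L{\left(a \right)} = 199$
$\frac{1}{L{\left(-1802 \right)} + g} = \frac{1}{199 - 1145329} = \frac{1}{-1145130} = - \frac{1}{1145130}$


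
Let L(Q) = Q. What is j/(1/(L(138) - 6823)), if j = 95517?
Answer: -638531145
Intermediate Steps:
j/(1/(L(138) - 6823)) = 95517/(1/(138 - 6823)) = 95517/(1/(-6685)) = 95517/(-1/6685) = 95517*(-6685) = -638531145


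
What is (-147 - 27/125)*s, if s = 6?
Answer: -110412/125 ≈ -883.30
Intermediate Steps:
(-147 - 27/125)*s = (-147 - 27/125)*6 = -18402/125*6 = -110412/125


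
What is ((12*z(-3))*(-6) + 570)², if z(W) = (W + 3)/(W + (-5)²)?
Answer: 324900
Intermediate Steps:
z(W) = (3 + W)/(25 + W) (z(W) = (3 + W)/(W + 25) = (3 + W)/(25 + W))
((12*z(-3))*(-6) + 570)² = ((12*((3 - 3)/(25 - 3)))*(-6) + 570)² = ((12*(0/22))*(-6) + 570)² = ((12*((1/22)*0))*(-6) + 570)² = ((12*0)*(-6) + 570)² = (0*(-6) + 570)² = (0 + 570)² = 570² = 324900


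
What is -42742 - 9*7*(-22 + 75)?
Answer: -46081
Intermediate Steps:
-42742 - 9*7*(-22 + 75) = -42742 - 63*53 = -42742 - 1*3339 = -42742 - 3339 = -46081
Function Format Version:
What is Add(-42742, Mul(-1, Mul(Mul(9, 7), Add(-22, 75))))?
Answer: -46081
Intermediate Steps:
Add(-42742, Mul(-1, Mul(Mul(9, 7), Add(-22, 75)))) = Add(-42742, Mul(-1, Mul(63, 53))) = Add(-42742, Mul(-1, 3339)) = Add(-42742, -3339) = -46081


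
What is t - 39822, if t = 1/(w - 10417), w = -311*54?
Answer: -1083596443/27211 ≈ -39822.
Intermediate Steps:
w = -16794
t = -1/27211 (t = 1/(-16794 - 10417) = 1/(-27211) = -1/27211 ≈ -3.6750e-5)
t - 39822 = -1/27211 - 39822 = -1083596443/27211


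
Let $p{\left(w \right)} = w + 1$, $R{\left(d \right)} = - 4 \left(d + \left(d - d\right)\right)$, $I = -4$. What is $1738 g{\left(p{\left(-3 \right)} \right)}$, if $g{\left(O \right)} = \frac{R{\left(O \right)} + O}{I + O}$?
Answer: $-1738$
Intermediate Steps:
$R{\left(d \right)} = - 4 d$ ($R{\left(d \right)} = - 4 \left(d + 0\right) = - 4 d$)
$p{\left(w \right)} = 1 + w$
$g{\left(O \right)} = - \frac{3 O}{-4 + O}$ ($g{\left(O \right)} = \frac{- 4 O + O}{-4 + O} = \frac{\left(-3\right) O}{-4 + O} = - \frac{3 O}{-4 + O}$)
$1738 g{\left(p{\left(-3 \right)} \right)} = 1738 \left(- \frac{3 \left(1 - 3\right)}{-4 + \left(1 - 3\right)}\right) = 1738 \left(\left(-3\right) \left(-2\right) \frac{1}{-4 - 2}\right) = 1738 \left(\left(-3\right) \left(-2\right) \frac{1}{-6}\right) = 1738 \left(\left(-3\right) \left(-2\right) \left(- \frac{1}{6}\right)\right) = 1738 \left(-1\right) = -1738$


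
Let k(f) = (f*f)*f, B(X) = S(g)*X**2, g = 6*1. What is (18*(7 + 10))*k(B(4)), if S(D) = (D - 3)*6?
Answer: 7309688832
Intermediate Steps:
g = 6
S(D) = -18 + 6*D (S(D) = (-3 + D)*6 = -18 + 6*D)
B(X) = 18*X**2 (B(X) = (-18 + 6*6)*X**2 = (-18 + 36)*X**2 = 18*X**2)
k(f) = f**3 (k(f) = f**2*f = f**3)
(18*(7 + 10))*k(B(4)) = (18*(7 + 10))*(18*4**2)**3 = (18*17)*(18*16)**3 = 306*288**3 = 306*23887872 = 7309688832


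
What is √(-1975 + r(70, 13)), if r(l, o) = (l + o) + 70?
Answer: I*√1822 ≈ 42.685*I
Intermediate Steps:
r(l, o) = 70 + l + o
√(-1975 + r(70, 13)) = √(-1975 + (70 + 70 + 13)) = √(-1975 + 153) = √(-1822) = I*√1822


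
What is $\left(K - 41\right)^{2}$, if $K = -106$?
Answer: $21609$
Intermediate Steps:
$\left(K - 41\right)^{2} = \left(-106 - 41\right)^{2} = \left(-147\right)^{2} = 21609$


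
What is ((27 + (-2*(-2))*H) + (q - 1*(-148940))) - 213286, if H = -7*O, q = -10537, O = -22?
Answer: -74240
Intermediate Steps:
H = 154 (H = -7*(-22) = 154)
((27 + (-2*(-2))*H) + (q - 1*(-148940))) - 213286 = ((27 - 2*(-2)*154) + (-10537 - 1*(-148940))) - 213286 = ((27 + 4*154) + (-10537 + 148940)) - 213286 = ((27 + 616) + 138403) - 213286 = (643 + 138403) - 213286 = 139046 - 213286 = -74240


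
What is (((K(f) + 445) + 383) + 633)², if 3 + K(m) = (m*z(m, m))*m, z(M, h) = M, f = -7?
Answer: 1243225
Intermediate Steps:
K(m) = -3 + m³ (K(m) = -3 + (m*m)*m = -3 + m²*m = -3 + m³)
(((K(f) + 445) + 383) + 633)² = ((((-3 + (-7)³) + 445) + 383) + 633)² = ((((-3 - 343) + 445) + 383) + 633)² = (((-346 + 445) + 383) + 633)² = ((99 + 383) + 633)² = (482 + 633)² = 1115² = 1243225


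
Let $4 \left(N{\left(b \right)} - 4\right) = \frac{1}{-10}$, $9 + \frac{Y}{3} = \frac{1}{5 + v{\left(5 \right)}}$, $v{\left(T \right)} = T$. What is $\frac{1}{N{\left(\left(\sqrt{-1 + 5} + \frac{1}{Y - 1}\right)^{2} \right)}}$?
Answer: $\frac{40}{159} \approx 0.25157$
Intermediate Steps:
$Y = - \frac{267}{10}$ ($Y = -27 + \frac{3}{5 + 5} = -27 + \frac{3}{10} = - \frac{267}{10} \approx -26.7$)
$N{\left(b \right)} = \frac{159}{40}$ ($N{\left(b \right)} = 4 + \frac{1}{4 \left(-10\right)} = 4 + \frac{1}{4} \left(- \frac{1}{10}\right) = 4 - \frac{1}{40} = \frac{159}{40}$)
$\frac{1}{N{\left(\left(\sqrt{-1 + 5} + \frac{1}{Y - 1}\right)^{2} \right)}} = \frac{1}{\frac{159}{40}} = \frac{40}{159}$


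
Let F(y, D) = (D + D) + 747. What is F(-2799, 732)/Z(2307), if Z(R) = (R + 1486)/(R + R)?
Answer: 10201554/3793 ≈ 2689.6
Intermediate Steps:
Z(R) = (1486 + R)/(2*R) (Z(R) = (1486 + R)/((2*R)) = (1486 + R)*(1/(2*R)) = (1486 + R)/(2*R))
F(y, D) = 747 + 2*D (F(y, D) = 2*D + 747 = 747 + 2*D)
F(-2799, 732)/Z(2307) = (747 + 2*732)/(((1/2)*(1486 + 2307)/2307)) = (747 + 1464)/(((1/2)*(1/2307)*3793)) = 2211/(3793/4614) = 2211*(4614/3793) = 10201554/3793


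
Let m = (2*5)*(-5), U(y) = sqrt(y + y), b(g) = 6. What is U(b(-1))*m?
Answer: -100*sqrt(3) ≈ -173.21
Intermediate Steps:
U(y) = sqrt(2)*sqrt(y) (U(y) = sqrt(2*y) = sqrt(2)*sqrt(y))
m = -50 (m = 10*(-5) = -50)
U(b(-1))*m = (sqrt(2)*sqrt(6))*(-50) = (2*sqrt(3))*(-50) = -100*sqrt(3)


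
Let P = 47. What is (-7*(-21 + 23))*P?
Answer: -658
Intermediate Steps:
(-7*(-21 + 23))*P = -7*(-21 + 23)*47 = -7*2*47 = -14*47 = -658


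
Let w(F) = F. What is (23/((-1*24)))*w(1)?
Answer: -23/24 ≈ -0.95833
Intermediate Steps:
(23/((-1*24)))*w(1) = (23/((-1*24)))*1 = (23/(-24))*1 = (23*(-1/24))*1 = -23/24*1 = -23/24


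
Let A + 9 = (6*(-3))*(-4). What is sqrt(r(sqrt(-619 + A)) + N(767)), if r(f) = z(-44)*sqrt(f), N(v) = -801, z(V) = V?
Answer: sqrt(-801 - 44*sqrt(2)*139**(1/4)*sqrt(I)) ≈ 2.4405 - 30.952*I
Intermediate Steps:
A = 63 (A = -9 + (6*(-3))*(-4) = -9 - 18*(-4) = -9 + 72 = 63)
r(f) = -44*sqrt(f)
sqrt(r(sqrt(-619 + A)) + N(767)) = sqrt(-44*(-619 + 63)**(1/4) - 801) = sqrt(-44*(-139)**(1/4)*sqrt(2) - 801) = sqrt(-44*sqrt(2)*139**(1/4)*sqrt(I) - 801) = sqrt(-801 - 44*sqrt(2)*139**(1/4)*sqrt(I))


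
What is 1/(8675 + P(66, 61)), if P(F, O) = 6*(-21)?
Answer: 1/8549 ≈ 0.00011697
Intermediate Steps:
P(F, O) = -126
1/(8675 + P(66, 61)) = 1/(8675 - 126) = 1/8549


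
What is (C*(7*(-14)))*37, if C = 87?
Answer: -315462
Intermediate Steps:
(C*(7*(-14)))*37 = (87*(7*(-14)))*37 = (87*(-98))*37 = -8526*37 = -315462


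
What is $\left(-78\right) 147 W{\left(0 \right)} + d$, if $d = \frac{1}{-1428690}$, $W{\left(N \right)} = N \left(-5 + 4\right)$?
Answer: $- \frac{1}{1428690} \approx -6.9994 \cdot 10^{-7}$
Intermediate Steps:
$W{\left(N \right)} = - N$ ($W{\left(N \right)} = N \left(-1\right) = - N$)
$d = - \frac{1}{1428690} \approx -6.9994 \cdot 10^{-7}$
$\left(-78\right) 147 W{\left(0 \right)} + d = \left(-78\right) 147 \left(\left(-1\right) 0\right) - \frac{1}{1428690} = \left(-11466\right) 0 - \frac{1}{1428690} = 0 - \frac{1}{1428690} = - \frac{1}{1428690}$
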